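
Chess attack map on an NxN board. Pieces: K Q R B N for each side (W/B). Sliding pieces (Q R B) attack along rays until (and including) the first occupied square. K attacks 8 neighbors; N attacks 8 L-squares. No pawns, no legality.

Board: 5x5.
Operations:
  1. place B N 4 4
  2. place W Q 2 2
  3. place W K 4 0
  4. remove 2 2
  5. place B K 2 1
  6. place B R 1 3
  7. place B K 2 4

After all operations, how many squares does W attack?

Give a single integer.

Answer: 3

Derivation:
Op 1: place BN@(4,4)
Op 2: place WQ@(2,2)
Op 3: place WK@(4,0)
Op 4: remove (2,2)
Op 5: place BK@(2,1)
Op 6: place BR@(1,3)
Op 7: place BK@(2,4)
Per-piece attacks for W:
  WK@(4,0): attacks (4,1) (3,0) (3,1)
Union (3 distinct): (3,0) (3,1) (4,1)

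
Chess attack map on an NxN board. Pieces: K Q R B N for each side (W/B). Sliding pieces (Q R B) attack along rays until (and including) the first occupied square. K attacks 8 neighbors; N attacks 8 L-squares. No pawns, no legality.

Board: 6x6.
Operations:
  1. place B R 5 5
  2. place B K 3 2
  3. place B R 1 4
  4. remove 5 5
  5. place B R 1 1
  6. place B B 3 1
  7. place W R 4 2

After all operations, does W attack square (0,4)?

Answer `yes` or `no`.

Op 1: place BR@(5,5)
Op 2: place BK@(3,2)
Op 3: place BR@(1,4)
Op 4: remove (5,5)
Op 5: place BR@(1,1)
Op 6: place BB@(3,1)
Op 7: place WR@(4,2)
Per-piece attacks for W:
  WR@(4,2): attacks (4,3) (4,4) (4,5) (4,1) (4,0) (5,2) (3,2) [ray(-1,0) blocked at (3,2)]
W attacks (0,4): no

Answer: no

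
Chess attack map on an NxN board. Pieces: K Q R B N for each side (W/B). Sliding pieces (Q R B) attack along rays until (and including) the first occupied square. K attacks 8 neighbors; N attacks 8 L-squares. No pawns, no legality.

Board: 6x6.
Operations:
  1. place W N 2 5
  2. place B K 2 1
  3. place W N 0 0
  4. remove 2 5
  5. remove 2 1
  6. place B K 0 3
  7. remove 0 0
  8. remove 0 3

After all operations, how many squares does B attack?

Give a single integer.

Answer: 0

Derivation:
Op 1: place WN@(2,5)
Op 2: place BK@(2,1)
Op 3: place WN@(0,0)
Op 4: remove (2,5)
Op 5: remove (2,1)
Op 6: place BK@(0,3)
Op 7: remove (0,0)
Op 8: remove (0,3)
Per-piece attacks for B:
Union (0 distinct): (none)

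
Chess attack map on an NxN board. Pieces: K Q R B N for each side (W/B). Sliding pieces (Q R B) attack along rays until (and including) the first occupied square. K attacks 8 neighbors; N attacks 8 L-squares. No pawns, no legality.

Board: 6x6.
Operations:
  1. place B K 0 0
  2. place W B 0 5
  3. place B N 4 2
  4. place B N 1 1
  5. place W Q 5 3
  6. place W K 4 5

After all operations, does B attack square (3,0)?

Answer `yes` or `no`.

Answer: yes

Derivation:
Op 1: place BK@(0,0)
Op 2: place WB@(0,5)
Op 3: place BN@(4,2)
Op 4: place BN@(1,1)
Op 5: place WQ@(5,3)
Op 6: place WK@(4,5)
Per-piece attacks for B:
  BK@(0,0): attacks (0,1) (1,0) (1,1)
  BN@(1,1): attacks (2,3) (3,2) (0,3) (3,0)
  BN@(4,2): attacks (5,4) (3,4) (2,3) (5,0) (3,0) (2,1)
B attacks (3,0): yes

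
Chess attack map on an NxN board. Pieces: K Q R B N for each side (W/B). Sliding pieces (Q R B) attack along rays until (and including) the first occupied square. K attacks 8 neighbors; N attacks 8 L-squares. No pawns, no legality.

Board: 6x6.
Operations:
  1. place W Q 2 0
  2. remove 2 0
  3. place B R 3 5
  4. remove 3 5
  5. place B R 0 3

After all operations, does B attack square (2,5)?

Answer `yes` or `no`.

Op 1: place WQ@(2,0)
Op 2: remove (2,0)
Op 3: place BR@(3,5)
Op 4: remove (3,5)
Op 5: place BR@(0,3)
Per-piece attacks for B:
  BR@(0,3): attacks (0,4) (0,5) (0,2) (0,1) (0,0) (1,3) (2,3) (3,3) (4,3) (5,3)
B attacks (2,5): no

Answer: no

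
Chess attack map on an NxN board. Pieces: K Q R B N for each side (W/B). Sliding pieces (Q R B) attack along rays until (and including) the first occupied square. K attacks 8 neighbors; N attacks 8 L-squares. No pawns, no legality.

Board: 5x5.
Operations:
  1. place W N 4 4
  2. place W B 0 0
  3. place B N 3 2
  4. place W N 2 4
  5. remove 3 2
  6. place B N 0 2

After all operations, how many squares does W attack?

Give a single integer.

Answer: 9

Derivation:
Op 1: place WN@(4,4)
Op 2: place WB@(0,0)
Op 3: place BN@(3,2)
Op 4: place WN@(2,4)
Op 5: remove (3,2)
Op 6: place BN@(0,2)
Per-piece attacks for W:
  WB@(0,0): attacks (1,1) (2,2) (3,3) (4,4) [ray(1,1) blocked at (4,4)]
  WN@(2,4): attacks (3,2) (4,3) (1,2) (0,3)
  WN@(4,4): attacks (3,2) (2,3)
Union (9 distinct): (0,3) (1,1) (1,2) (2,2) (2,3) (3,2) (3,3) (4,3) (4,4)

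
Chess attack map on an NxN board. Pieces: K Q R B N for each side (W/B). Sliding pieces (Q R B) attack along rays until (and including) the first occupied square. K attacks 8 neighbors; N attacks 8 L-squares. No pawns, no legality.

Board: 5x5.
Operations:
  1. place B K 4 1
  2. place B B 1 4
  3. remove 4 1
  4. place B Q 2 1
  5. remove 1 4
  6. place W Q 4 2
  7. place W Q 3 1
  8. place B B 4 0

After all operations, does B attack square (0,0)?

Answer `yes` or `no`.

Op 1: place BK@(4,1)
Op 2: place BB@(1,4)
Op 3: remove (4,1)
Op 4: place BQ@(2,1)
Op 5: remove (1,4)
Op 6: place WQ@(4,2)
Op 7: place WQ@(3,1)
Op 8: place BB@(4,0)
Per-piece attacks for B:
  BQ@(2,1): attacks (2,2) (2,3) (2,4) (2,0) (3,1) (1,1) (0,1) (3,2) (4,3) (3,0) (1,2) (0,3) (1,0) [ray(1,0) blocked at (3,1)]
  BB@(4,0): attacks (3,1) [ray(-1,1) blocked at (3,1)]
B attacks (0,0): no

Answer: no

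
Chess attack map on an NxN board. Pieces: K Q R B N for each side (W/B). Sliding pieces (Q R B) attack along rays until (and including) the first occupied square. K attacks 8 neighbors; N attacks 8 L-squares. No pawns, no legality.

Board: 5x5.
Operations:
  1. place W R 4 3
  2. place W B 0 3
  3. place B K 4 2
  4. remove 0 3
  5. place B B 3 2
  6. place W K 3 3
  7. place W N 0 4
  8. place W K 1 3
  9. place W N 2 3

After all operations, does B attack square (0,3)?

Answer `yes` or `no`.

Op 1: place WR@(4,3)
Op 2: place WB@(0,3)
Op 3: place BK@(4,2)
Op 4: remove (0,3)
Op 5: place BB@(3,2)
Op 6: place WK@(3,3)
Op 7: place WN@(0,4)
Op 8: place WK@(1,3)
Op 9: place WN@(2,3)
Per-piece attacks for B:
  BB@(3,2): attacks (4,3) (4,1) (2,3) (2,1) (1,0) [ray(1,1) blocked at (4,3); ray(-1,1) blocked at (2,3)]
  BK@(4,2): attacks (4,3) (4,1) (3,2) (3,3) (3,1)
B attacks (0,3): no

Answer: no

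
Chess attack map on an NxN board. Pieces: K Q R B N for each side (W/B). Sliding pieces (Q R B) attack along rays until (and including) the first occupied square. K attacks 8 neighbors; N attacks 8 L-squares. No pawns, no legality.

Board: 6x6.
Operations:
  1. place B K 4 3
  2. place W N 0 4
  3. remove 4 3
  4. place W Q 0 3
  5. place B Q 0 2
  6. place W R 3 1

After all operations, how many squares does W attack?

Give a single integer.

Answer: 19

Derivation:
Op 1: place BK@(4,3)
Op 2: place WN@(0,4)
Op 3: remove (4,3)
Op 4: place WQ@(0,3)
Op 5: place BQ@(0,2)
Op 6: place WR@(3,1)
Per-piece attacks for W:
  WQ@(0,3): attacks (0,4) (0,2) (1,3) (2,3) (3,3) (4,3) (5,3) (1,4) (2,5) (1,2) (2,1) (3,0) [ray(0,1) blocked at (0,4); ray(0,-1) blocked at (0,2)]
  WN@(0,4): attacks (2,5) (1,2) (2,3)
  WR@(3,1): attacks (3,2) (3,3) (3,4) (3,5) (3,0) (4,1) (5,1) (2,1) (1,1) (0,1)
Union (19 distinct): (0,1) (0,2) (0,4) (1,1) (1,2) (1,3) (1,4) (2,1) (2,3) (2,5) (3,0) (3,2) (3,3) (3,4) (3,5) (4,1) (4,3) (5,1) (5,3)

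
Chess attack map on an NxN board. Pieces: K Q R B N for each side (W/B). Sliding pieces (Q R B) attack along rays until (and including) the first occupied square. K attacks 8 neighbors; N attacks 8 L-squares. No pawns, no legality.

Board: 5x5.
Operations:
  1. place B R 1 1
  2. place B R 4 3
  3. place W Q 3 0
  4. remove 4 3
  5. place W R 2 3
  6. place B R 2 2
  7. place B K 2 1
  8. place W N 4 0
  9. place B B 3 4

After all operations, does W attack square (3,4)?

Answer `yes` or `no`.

Op 1: place BR@(1,1)
Op 2: place BR@(4,3)
Op 3: place WQ@(3,0)
Op 4: remove (4,3)
Op 5: place WR@(2,3)
Op 6: place BR@(2,2)
Op 7: place BK@(2,1)
Op 8: place WN@(4,0)
Op 9: place BB@(3,4)
Per-piece attacks for W:
  WR@(2,3): attacks (2,4) (2,2) (3,3) (4,3) (1,3) (0,3) [ray(0,-1) blocked at (2,2)]
  WQ@(3,0): attacks (3,1) (3,2) (3,3) (3,4) (4,0) (2,0) (1,0) (0,0) (4,1) (2,1) [ray(0,1) blocked at (3,4); ray(1,0) blocked at (4,0); ray(-1,1) blocked at (2,1)]
  WN@(4,0): attacks (3,2) (2,1)
W attacks (3,4): yes

Answer: yes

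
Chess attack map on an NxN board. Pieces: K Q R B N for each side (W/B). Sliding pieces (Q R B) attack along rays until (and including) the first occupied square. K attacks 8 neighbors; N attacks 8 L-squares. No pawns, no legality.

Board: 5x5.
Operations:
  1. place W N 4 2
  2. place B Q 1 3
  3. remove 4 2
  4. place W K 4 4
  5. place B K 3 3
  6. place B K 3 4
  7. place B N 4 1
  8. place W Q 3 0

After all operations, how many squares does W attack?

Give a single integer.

Answer: 13

Derivation:
Op 1: place WN@(4,2)
Op 2: place BQ@(1,3)
Op 3: remove (4,2)
Op 4: place WK@(4,4)
Op 5: place BK@(3,3)
Op 6: place BK@(3,4)
Op 7: place BN@(4,1)
Op 8: place WQ@(3,0)
Per-piece attacks for W:
  WQ@(3,0): attacks (3,1) (3,2) (3,3) (4,0) (2,0) (1,0) (0,0) (4,1) (2,1) (1,2) (0,3) [ray(0,1) blocked at (3,3); ray(1,1) blocked at (4,1)]
  WK@(4,4): attacks (4,3) (3,4) (3,3)
Union (13 distinct): (0,0) (0,3) (1,0) (1,2) (2,0) (2,1) (3,1) (3,2) (3,3) (3,4) (4,0) (4,1) (4,3)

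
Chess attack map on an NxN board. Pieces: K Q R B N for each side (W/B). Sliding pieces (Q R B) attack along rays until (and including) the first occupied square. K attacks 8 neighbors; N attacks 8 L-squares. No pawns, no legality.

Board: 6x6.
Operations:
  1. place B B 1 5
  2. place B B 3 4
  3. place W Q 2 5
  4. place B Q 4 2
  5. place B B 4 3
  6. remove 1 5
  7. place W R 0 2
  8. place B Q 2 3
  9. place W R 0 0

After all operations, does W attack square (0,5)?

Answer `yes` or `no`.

Answer: yes

Derivation:
Op 1: place BB@(1,5)
Op 2: place BB@(3,4)
Op 3: place WQ@(2,5)
Op 4: place BQ@(4,2)
Op 5: place BB@(4,3)
Op 6: remove (1,5)
Op 7: place WR@(0,2)
Op 8: place BQ@(2,3)
Op 9: place WR@(0,0)
Per-piece attacks for W:
  WR@(0,0): attacks (0,1) (0,2) (1,0) (2,0) (3,0) (4,0) (5,0) [ray(0,1) blocked at (0,2)]
  WR@(0,2): attacks (0,3) (0,4) (0,5) (0,1) (0,0) (1,2) (2,2) (3,2) (4,2) [ray(0,-1) blocked at (0,0); ray(1,0) blocked at (4,2)]
  WQ@(2,5): attacks (2,4) (2,3) (3,5) (4,5) (5,5) (1,5) (0,5) (3,4) (1,4) (0,3) [ray(0,-1) blocked at (2,3); ray(1,-1) blocked at (3,4)]
W attacks (0,5): yes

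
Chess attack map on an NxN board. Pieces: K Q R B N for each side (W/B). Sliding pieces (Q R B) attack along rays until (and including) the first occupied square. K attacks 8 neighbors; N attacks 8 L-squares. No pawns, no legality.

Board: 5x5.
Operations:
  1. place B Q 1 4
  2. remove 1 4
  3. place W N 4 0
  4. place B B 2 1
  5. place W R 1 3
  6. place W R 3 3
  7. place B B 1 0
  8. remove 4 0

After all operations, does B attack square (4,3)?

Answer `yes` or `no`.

Op 1: place BQ@(1,4)
Op 2: remove (1,4)
Op 3: place WN@(4,0)
Op 4: place BB@(2,1)
Op 5: place WR@(1,3)
Op 6: place WR@(3,3)
Op 7: place BB@(1,0)
Op 8: remove (4,0)
Per-piece attacks for B:
  BB@(1,0): attacks (2,1) (0,1) [ray(1,1) blocked at (2,1)]
  BB@(2,1): attacks (3,2) (4,3) (3,0) (1,2) (0,3) (1,0) [ray(-1,-1) blocked at (1,0)]
B attacks (4,3): yes

Answer: yes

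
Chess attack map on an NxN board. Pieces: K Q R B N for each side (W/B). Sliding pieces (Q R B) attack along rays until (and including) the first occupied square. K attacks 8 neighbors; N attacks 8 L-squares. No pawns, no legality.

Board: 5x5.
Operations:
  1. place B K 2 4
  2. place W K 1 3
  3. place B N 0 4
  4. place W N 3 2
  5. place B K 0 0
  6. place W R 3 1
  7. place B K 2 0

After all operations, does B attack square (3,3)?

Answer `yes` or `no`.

Answer: yes

Derivation:
Op 1: place BK@(2,4)
Op 2: place WK@(1,3)
Op 3: place BN@(0,4)
Op 4: place WN@(3,2)
Op 5: place BK@(0,0)
Op 6: place WR@(3,1)
Op 7: place BK@(2,0)
Per-piece attacks for B:
  BK@(0,0): attacks (0,1) (1,0) (1,1)
  BN@(0,4): attacks (1,2) (2,3)
  BK@(2,0): attacks (2,1) (3,0) (1,0) (3,1) (1,1)
  BK@(2,4): attacks (2,3) (3,4) (1,4) (3,3) (1,3)
B attacks (3,3): yes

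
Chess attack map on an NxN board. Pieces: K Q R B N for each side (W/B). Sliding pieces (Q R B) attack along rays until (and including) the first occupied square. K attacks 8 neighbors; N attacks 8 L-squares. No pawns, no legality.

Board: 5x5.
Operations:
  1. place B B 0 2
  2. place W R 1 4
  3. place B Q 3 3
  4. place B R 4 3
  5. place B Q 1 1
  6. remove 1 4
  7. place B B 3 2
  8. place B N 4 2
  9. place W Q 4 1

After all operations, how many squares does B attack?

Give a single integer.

Op 1: place BB@(0,2)
Op 2: place WR@(1,4)
Op 3: place BQ@(3,3)
Op 4: place BR@(4,3)
Op 5: place BQ@(1,1)
Op 6: remove (1,4)
Op 7: place BB@(3,2)
Op 8: place BN@(4,2)
Op 9: place WQ@(4,1)
Per-piece attacks for B:
  BB@(0,2): attacks (1,3) (2,4) (1,1) [ray(1,-1) blocked at (1,1)]
  BQ@(1,1): attacks (1,2) (1,3) (1,4) (1,0) (2,1) (3,1) (4,1) (0,1) (2,2) (3,3) (2,0) (0,2) (0,0) [ray(1,0) blocked at (4,1); ray(1,1) blocked at (3,3); ray(-1,1) blocked at (0,2)]
  BB@(3,2): attacks (4,3) (4,1) (2,3) (1,4) (2,1) (1,0) [ray(1,1) blocked at (4,3); ray(1,-1) blocked at (4,1)]
  BQ@(3,3): attacks (3,4) (3,2) (4,3) (2,3) (1,3) (0,3) (4,4) (4,2) (2,4) (2,2) (1,1) [ray(0,-1) blocked at (3,2); ray(1,0) blocked at (4,3); ray(1,-1) blocked at (4,2); ray(-1,-1) blocked at (1,1)]
  BN@(4,2): attacks (3,4) (2,3) (3,0) (2,1)
  BR@(4,3): attacks (4,4) (4,2) (3,3) [ray(0,-1) blocked at (4,2); ray(-1,0) blocked at (3,3)]
Union (23 distinct): (0,0) (0,1) (0,2) (0,3) (1,0) (1,1) (1,2) (1,3) (1,4) (2,0) (2,1) (2,2) (2,3) (2,4) (3,0) (3,1) (3,2) (3,3) (3,4) (4,1) (4,2) (4,3) (4,4)

Answer: 23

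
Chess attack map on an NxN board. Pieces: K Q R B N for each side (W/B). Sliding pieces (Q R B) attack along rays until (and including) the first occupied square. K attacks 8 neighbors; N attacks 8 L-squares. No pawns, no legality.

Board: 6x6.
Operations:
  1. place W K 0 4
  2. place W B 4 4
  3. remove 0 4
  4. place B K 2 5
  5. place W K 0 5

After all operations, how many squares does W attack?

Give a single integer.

Answer: 10

Derivation:
Op 1: place WK@(0,4)
Op 2: place WB@(4,4)
Op 3: remove (0,4)
Op 4: place BK@(2,5)
Op 5: place WK@(0,5)
Per-piece attacks for W:
  WK@(0,5): attacks (0,4) (1,5) (1,4)
  WB@(4,4): attacks (5,5) (5,3) (3,5) (3,3) (2,2) (1,1) (0,0)
Union (10 distinct): (0,0) (0,4) (1,1) (1,4) (1,5) (2,2) (3,3) (3,5) (5,3) (5,5)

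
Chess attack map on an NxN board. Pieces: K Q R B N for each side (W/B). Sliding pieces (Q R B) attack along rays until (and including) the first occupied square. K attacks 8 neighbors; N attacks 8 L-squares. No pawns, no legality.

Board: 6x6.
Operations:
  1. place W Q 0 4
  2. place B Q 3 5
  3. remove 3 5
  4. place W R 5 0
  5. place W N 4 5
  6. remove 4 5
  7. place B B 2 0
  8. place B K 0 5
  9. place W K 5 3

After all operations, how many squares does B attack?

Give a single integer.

Answer: 8

Derivation:
Op 1: place WQ@(0,4)
Op 2: place BQ@(3,5)
Op 3: remove (3,5)
Op 4: place WR@(5,0)
Op 5: place WN@(4,5)
Op 6: remove (4,5)
Op 7: place BB@(2,0)
Op 8: place BK@(0,5)
Op 9: place WK@(5,3)
Per-piece attacks for B:
  BK@(0,5): attacks (0,4) (1,5) (1,4)
  BB@(2,0): attacks (3,1) (4,2) (5,3) (1,1) (0,2) [ray(1,1) blocked at (5,3)]
Union (8 distinct): (0,2) (0,4) (1,1) (1,4) (1,5) (3,1) (4,2) (5,3)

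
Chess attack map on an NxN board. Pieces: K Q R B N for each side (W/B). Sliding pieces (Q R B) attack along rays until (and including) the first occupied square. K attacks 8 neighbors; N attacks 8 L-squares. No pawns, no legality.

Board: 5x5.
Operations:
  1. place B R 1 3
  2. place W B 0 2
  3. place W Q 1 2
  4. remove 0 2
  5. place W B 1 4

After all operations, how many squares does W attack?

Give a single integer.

Op 1: place BR@(1,3)
Op 2: place WB@(0,2)
Op 3: place WQ@(1,2)
Op 4: remove (0,2)
Op 5: place WB@(1,4)
Per-piece attacks for W:
  WQ@(1,2): attacks (1,3) (1,1) (1,0) (2,2) (3,2) (4,2) (0,2) (2,3) (3,4) (2,1) (3,0) (0,3) (0,1) [ray(0,1) blocked at (1,3)]
  WB@(1,4): attacks (2,3) (3,2) (4,1) (0,3)
Union (14 distinct): (0,1) (0,2) (0,3) (1,0) (1,1) (1,3) (2,1) (2,2) (2,3) (3,0) (3,2) (3,4) (4,1) (4,2)

Answer: 14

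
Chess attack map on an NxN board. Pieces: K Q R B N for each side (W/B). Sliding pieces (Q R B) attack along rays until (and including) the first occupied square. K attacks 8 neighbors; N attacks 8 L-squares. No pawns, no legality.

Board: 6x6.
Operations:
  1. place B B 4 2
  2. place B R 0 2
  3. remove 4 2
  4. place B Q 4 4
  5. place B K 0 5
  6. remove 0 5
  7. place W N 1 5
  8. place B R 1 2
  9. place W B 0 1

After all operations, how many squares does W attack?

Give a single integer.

Op 1: place BB@(4,2)
Op 2: place BR@(0,2)
Op 3: remove (4,2)
Op 4: place BQ@(4,4)
Op 5: place BK@(0,5)
Op 6: remove (0,5)
Op 7: place WN@(1,5)
Op 8: place BR@(1,2)
Op 9: place WB@(0,1)
Per-piece attacks for W:
  WB@(0,1): attacks (1,2) (1,0) [ray(1,1) blocked at (1,2)]
  WN@(1,5): attacks (2,3) (3,4) (0,3)
Union (5 distinct): (0,3) (1,0) (1,2) (2,3) (3,4)

Answer: 5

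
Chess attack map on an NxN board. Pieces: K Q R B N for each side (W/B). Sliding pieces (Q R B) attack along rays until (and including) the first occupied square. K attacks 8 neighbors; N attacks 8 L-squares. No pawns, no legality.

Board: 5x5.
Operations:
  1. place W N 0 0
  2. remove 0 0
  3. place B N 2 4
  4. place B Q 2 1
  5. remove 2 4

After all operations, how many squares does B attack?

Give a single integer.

Op 1: place WN@(0,0)
Op 2: remove (0,0)
Op 3: place BN@(2,4)
Op 4: place BQ@(2,1)
Op 5: remove (2,4)
Per-piece attacks for B:
  BQ@(2,1): attacks (2,2) (2,3) (2,4) (2,0) (3,1) (4,1) (1,1) (0,1) (3,2) (4,3) (3,0) (1,2) (0,3) (1,0)
Union (14 distinct): (0,1) (0,3) (1,0) (1,1) (1,2) (2,0) (2,2) (2,3) (2,4) (3,0) (3,1) (3,2) (4,1) (4,3)

Answer: 14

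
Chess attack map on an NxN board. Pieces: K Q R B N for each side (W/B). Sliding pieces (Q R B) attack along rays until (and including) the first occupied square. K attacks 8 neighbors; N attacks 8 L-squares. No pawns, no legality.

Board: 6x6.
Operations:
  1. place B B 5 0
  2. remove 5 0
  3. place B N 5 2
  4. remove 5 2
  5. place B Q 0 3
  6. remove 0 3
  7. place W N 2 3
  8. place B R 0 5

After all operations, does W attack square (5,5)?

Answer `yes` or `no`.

Op 1: place BB@(5,0)
Op 2: remove (5,0)
Op 3: place BN@(5,2)
Op 4: remove (5,2)
Op 5: place BQ@(0,3)
Op 6: remove (0,3)
Op 7: place WN@(2,3)
Op 8: place BR@(0,5)
Per-piece attacks for W:
  WN@(2,3): attacks (3,5) (4,4) (1,5) (0,4) (3,1) (4,2) (1,1) (0,2)
W attacks (5,5): no

Answer: no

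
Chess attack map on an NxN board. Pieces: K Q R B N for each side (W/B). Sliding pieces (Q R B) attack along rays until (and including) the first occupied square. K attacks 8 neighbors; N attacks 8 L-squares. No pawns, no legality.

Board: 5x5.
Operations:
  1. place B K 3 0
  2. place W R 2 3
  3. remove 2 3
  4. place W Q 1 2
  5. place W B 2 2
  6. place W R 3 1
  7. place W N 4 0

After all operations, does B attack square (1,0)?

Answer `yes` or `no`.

Op 1: place BK@(3,0)
Op 2: place WR@(2,3)
Op 3: remove (2,3)
Op 4: place WQ@(1,2)
Op 5: place WB@(2,2)
Op 6: place WR@(3,1)
Op 7: place WN@(4,0)
Per-piece attacks for B:
  BK@(3,0): attacks (3,1) (4,0) (2,0) (4,1) (2,1)
B attacks (1,0): no

Answer: no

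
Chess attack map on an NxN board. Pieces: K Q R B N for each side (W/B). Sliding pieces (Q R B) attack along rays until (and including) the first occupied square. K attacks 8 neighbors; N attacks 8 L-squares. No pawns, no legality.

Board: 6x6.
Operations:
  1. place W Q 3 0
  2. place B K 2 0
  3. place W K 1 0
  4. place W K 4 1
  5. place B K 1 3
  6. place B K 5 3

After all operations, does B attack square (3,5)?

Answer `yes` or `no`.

Op 1: place WQ@(3,0)
Op 2: place BK@(2,0)
Op 3: place WK@(1,0)
Op 4: place WK@(4,1)
Op 5: place BK@(1,3)
Op 6: place BK@(5,3)
Per-piece attacks for B:
  BK@(1,3): attacks (1,4) (1,2) (2,3) (0,3) (2,4) (2,2) (0,4) (0,2)
  BK@(2,0): attacks (2,1) (3,0) (1,0) (3,1) (1,1)
  BK@(5,3): attacks (5,4) (5,2) (4,3) (4,4) (4,2)
B attacks (3,5): no

Answer: no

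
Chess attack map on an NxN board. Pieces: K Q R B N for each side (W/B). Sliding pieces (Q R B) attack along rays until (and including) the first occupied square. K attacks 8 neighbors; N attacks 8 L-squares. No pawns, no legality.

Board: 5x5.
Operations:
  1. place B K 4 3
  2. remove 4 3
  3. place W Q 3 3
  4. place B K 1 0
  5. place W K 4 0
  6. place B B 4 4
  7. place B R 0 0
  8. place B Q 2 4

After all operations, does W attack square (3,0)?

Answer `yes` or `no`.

Op 1: place BK@(4,3)
Op 2: remove (4,3)
Op 3: place WQ@(3,3)
Op 4: place BK@(1,0)
Op 5: place WK@(4,0)
Op 6: place BB@(4,4)
Op 7: place BR@(0,0)
Op 8: place BQ@(2,4)
Per-piece attacks for W:
  WQ@(3,3): attacks (3,4) (3,2) (3,1) (3,0) (4,3) (2,3) (1,3) (0,3) (4,4) (4,2) (2,4) (2,2) (1,1) (0,0) [ray(1,1) blocked at (4,4); ray(-1,1) blocked at (2,4); ray(-1,-1) blocked at (0,0)]
  WK@(4,0): attacks (4,1) (3,0) (3,1)
W attacks (3,0): yes

Answer: yes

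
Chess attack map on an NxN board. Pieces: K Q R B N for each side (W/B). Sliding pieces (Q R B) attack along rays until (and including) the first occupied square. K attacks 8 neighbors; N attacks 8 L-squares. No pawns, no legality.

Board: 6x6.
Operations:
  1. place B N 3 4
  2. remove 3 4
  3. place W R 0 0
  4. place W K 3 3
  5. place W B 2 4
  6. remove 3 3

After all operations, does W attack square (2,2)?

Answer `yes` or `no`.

Op 1: place BN@(3,4)
Op 2: remove (3,4)
Op 3: place WR@(0,0)
Op 4: place WK@(3,3)
Op 5: place WB@(2,4)
Op 6: remove (3,3)
Per-piece attacks for W:
  WR@(0,0): attacks (0,1) (0,2) (0,3) (0,4) (0,5) (1,0) (2,0) (3,0) (4,0) (5,0)
  WB@(2,4): attacks (3,5) (3,3) (4,2) (5,1) (1,5) (1,3) (0,2)
W attacks (2,2): no

Answer: no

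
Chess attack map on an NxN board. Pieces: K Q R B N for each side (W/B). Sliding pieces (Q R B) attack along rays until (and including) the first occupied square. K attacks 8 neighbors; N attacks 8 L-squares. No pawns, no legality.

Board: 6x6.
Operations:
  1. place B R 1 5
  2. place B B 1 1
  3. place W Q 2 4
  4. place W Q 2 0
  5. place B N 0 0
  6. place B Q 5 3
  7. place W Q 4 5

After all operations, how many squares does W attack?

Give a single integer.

Answer: 31

Derivation:
Op 1: place BR@(1,5)
Op 2: place BB@(1,1)
Op 3: place WQ@(2,4)
Op 4: place WQ@(2,0)
Op 5: place BN@(0,0)
Op 6: place BQ@(5,3)
Op 7: place WQ@(4,5)
Per-piece attacks for W:
  WQ@(2,0): attacks (2,1) (2,2) (2,3) (2,4) (3,0) (4,0) (5,0) (1,0) (0,0) (3,1) (4,2) (5,3) (1,1) [ray(0,1) blocked at (2,4); ray(-1,0) blocked at (0,0); ray(1,1) blocked at (5,3); ray(-1,1) blocked at (1,1)]
  WQ@(2,4): attacks (2,5) (2,3) (2,2) (2,1) (2,0) (3,4) (4,4) (5,4) (1,4) (0,4) (3,5) (3,3) (4,2) (5,1) (1,5) (1,3) (0,2) [ray(0,-1) blocked at (2,0); ray(-1,1) blocked at (1,5)]
  WQ@(4,5): attacks (4,4) (4,3) (4,2) (4,1) (4,0) (5,5) (3,5) (2,5) (1,5) (5,4) (3,4) (2,3) (1,2) (0,1) [ray(-1,0) blocked at (1,5)]
Union (31 distinct): (0,0) (0,1) (0,2) (0,4) (1,0) (1,1) (1,2) (1,3) (1,4) (1,5) (2,0) (2,1) (2,2) (2,3) (2,4) (2,5) (3,0) (3,1) (3,3) (3,4) (3,5) (4,0) (4,1) (4,2) (4,3) (4,4) (5,0) (5,1) (5,3) (5,4) (5,5)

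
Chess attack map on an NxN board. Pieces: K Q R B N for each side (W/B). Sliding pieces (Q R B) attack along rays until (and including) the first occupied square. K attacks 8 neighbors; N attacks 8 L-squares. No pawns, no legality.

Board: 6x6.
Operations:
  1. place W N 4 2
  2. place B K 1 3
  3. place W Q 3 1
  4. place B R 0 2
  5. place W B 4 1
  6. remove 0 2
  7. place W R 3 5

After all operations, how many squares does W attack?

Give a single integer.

Answer: 25

Derivation:
Op 1: place WN@(4,2)
Op 2: place BK@(1,3)
Op 3: place WQ@(3,1)
Op 4: place BR@(0,2)
Op 5: place WB@(4,1)
Op 6: remove (0,2)
Op 7: place WR@(3,5)
Per-piece attacks for W:
  WQ@(3,1): attacks (3,2) (3,3) (3,4) (3,5) (3,0) (4,1) (2,1) (1,1) (0,1) (4,2) (4,0) (2,2) (1,3) (2,0) [ray(0,1) blocked at (3,5); ray(1,0) blocked at (4,1); ray(1,1) blocked at (4,2); ray(-1,1) blocked at (1,3)]
  WR@(3,5): attacks (3,4) (3,3) (3,2) (3,1) (4,5) (5,5) (2,5) (1,5) (0,5) [ray(0,-1) blocked at (3,1)]
  WB@(4,1): attacks (5,2) (5,0) (3,2) (2,3) (1,4) (0,5) (3,0)
  WN@(4,2): attacks (5,4) (3,4) (2,3) (5,0) (3,0) (2,1)
Union (25 distinct): (0,1) (0,5) (1,1) (1,3) (1,4) (1,5) (2,0) (2,1) (2,2) (2,3) (2,5) (3,0) (3,1) (3,2) (3,3) (3,4) (3,5) (4,0) (4,1) (4,2) (4,5) (5,0) (5,2) (5,4) (5,5)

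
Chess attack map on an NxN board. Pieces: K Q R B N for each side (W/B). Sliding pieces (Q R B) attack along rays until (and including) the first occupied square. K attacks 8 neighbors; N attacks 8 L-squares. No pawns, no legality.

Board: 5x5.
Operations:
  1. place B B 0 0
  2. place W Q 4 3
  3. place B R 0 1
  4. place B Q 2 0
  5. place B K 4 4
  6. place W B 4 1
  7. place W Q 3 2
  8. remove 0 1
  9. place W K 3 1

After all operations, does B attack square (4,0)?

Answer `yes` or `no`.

Answer: yes

Derivation:
Op 1: place BB@(0,0)
Op 2: place WQ@(4,3)
Op 3: place BR@(0,1)
Op 4: place BQ@(2,0)
Op 5: place BK@(4,4)
Op 6: place WB@(4,1)
Op 7: place WQ@(3,2)
Op 8: remove (0,1)
Op 9: place WK@(3,1)
Per-piece attacks for B:
  BB@(0,0): attacks (1,1) (2,2) (3,3) (4,4) [ray(1,1) blocked at (4,4)]
  BQ@(2,0): attacks (2,1) (2,2) (2,3) (2,4) (3,0) (4,0) (1,0) (0,0) (3,1) (1,1) (0,2) [ray(-1,0) blocked at (0,0); ray(1,1) blocked at (3,1)]
  BK@(4,4): attacks (4,3) (3,4) (3,3)
B attacks (4,0): yes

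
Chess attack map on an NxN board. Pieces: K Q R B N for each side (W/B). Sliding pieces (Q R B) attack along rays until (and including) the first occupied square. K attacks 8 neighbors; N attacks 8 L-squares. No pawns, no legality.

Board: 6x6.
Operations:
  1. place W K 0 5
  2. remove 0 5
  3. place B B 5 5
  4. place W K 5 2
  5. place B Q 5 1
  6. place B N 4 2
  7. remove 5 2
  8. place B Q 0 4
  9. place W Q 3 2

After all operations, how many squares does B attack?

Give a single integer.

Op 1: place WK@(0,5)
Op 2: remove (0,5)
Op 3: place BB@(5,5)
Op 4: place WK@(5,2)
Op 5: place BQ@(5,1)
Op 6: place BN@(4,2)
Op 7: remove (5,2)
Op 8: place BQ@(0,4)
Op 9: place WQ@(3,2)
Per-piece attacks for B:
  BQ@(0,4): attacks (0,5) (0,3) (0,2) (0,1) (0,0) (1,4) (2,4) (3,4) (4,4) (5,4) (1,5) (1,3) (2,2) (3,1) (4,0)
  BN@(4,2): attacks (5,4) (3,4) (2,3) (5,0) (3,0) (2,1)
  BQ@(5,1): attacks (5,2) (5,3) (5,4) (5,5) (5,0) (4,1) (3,1) (2,1) (1,1) (0,1) (4,2) (4,0) [ray(0,1) blocked at (5,5); ray(-1,1) blocked at (4,2)]
  BB@(5,5): attacks (4,4) (3,3) (2,2) (1,1) (0,0)
Union (26 distinct): (0,0) (0,1) (0,2) (0,3) (0,5) (1,1) (1,3) (1,4) (1,5) (2,1) (2,2) (2,3) (2,4) (3,0) (3,1) (3,3) (3,4) (4,0) (4,1) (4,2) (4,4) (5,0) (5,2) (5,3) (5,4) (5,5)

Answer: 26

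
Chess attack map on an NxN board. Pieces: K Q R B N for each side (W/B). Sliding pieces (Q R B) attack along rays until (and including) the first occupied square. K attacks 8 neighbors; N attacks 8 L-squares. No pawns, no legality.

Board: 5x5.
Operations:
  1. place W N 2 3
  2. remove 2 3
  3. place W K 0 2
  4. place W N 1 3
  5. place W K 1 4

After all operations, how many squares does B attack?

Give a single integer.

Op 1: place WN@(2,3)
Op 2: remove (2,3)
Op 3: place WK@(0,2)
Op 4: place WN@(1,3)
Op 5: place WK@(1,4)
Per-piece attacks for B:
Union (0 distinct): (none)

Answer: 0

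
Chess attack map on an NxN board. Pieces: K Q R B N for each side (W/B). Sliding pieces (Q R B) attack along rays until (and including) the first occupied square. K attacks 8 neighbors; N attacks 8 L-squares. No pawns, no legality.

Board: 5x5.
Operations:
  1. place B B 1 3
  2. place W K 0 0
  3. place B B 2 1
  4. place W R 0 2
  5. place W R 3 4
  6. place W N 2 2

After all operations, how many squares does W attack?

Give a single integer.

Answer: 18

Derivation:
Op 1: place BB@(1,3)
Op 2: place WK@(0,0)
Op 3: place BB@(2,1)
Op 4: place WR@(0,2)
Op 5: place WR@(3,4)
Op 6: place WN@(2,2)
Per-piece attacks for W:
  WK@(0,0): attacks (0,1) (1,0) (1,1)
  WR@(0,2): attacks (0,3) (0,4) (0,1) (0,0) (1,2) (2,2) [ray(0,-1) blocked at (0,0); ray(1,0) blocked at (2,2)]
  WN@(2,2): attacks (3,4) (4,3) (1,4) (0,3) (3,0) (4,1) (1,0) (0,1)
  WR@(3,4): attacks (3,3) (3,2) (3,1) (3,0) (4,4) (2,4) (1,4) (0,4)
Union (18 distinct): (0,0) (0,1) (0,3) (0,4) (1,0) (1,1) (1,2) (1,4) (2,2) (2,4) (3,0) (3,1) (3,2) (3,3) (3,4) (4,1) (4,3) (4,4)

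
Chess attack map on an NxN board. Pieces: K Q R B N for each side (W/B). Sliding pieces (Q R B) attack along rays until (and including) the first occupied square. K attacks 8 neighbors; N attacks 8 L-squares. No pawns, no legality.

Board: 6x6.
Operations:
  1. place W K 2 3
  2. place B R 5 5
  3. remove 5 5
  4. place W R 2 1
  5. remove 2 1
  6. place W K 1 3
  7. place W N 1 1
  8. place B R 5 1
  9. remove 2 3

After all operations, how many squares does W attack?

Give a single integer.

Answer: 10

Derivation:
Op 1: place WK@(2,3)
Op 2: place BR@(5,5)
Op 3: remove (5,5)
Op 4: place WR@(2,1)
Op 5: remove (2,1)
Op 6: place WK@(1,3)
Op 7: place WN@(1,1)
Op 8: place BR@(5,1)
Op 9: remove (2,3)
Per-piece attacks for W:
  WN@(1,1): attacks (2,3) (3,2) (0,3) (3,0)
  WK@(1,3): attacks (1,4) (1,2) (2,3) (0,3) (2,4) (2,2) (0,4) (0,2)
Union (10 distinct): (0,2) (0,3) (0,4) (1,2) (1,4) (2,2) (2,3) (2,4) (3,0) (3,2)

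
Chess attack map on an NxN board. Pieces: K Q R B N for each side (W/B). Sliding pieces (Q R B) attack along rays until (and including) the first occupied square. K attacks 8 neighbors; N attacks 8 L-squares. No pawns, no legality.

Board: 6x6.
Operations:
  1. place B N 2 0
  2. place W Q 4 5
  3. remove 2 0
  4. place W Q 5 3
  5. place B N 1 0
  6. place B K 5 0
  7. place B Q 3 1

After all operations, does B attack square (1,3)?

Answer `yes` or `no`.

Op 1: place BN@(2,0)
Op 2: place WQ@(4,5)
Op 3: remove (2,0)
Op 4: place WQ@(5,3)
Op 5: place BN@(1,0)
Op 6: place BK@(5,0)
Op 7: place BQ@(3,1)
Per-piece attacks for B:
  BN@(1,0): attacks (2,2) (3,1) (0,2)
  BQ@(3,1): attacks (3,2) (3,3) (3,4) (3,5) (3,0) (4,1) (5,1) (2,1) (1,1) (0,1) (4,2) (5,3) (4,0) (2,2) (1,3) (0,4) (2,0) [ray(1,1) blocked at (5,3)]
  BK@(5,0): attacks (5,1) (4,0) (4,1)
B attacks (1,3): yes

Answer: yes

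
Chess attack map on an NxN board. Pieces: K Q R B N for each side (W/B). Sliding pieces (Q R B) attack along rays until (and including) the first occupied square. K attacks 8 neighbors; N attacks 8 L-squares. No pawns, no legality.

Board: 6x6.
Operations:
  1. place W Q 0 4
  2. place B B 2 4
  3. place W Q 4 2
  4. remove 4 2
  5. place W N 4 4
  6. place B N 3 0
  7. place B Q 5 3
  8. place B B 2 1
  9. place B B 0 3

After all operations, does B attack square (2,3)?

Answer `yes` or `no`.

Op 1: place WQ@(0,4)
Op 2: place BB@(2,4)
Op 3: place WQ@(4,2)
Op 4: remove (4,2)
Op 5: place WN@(4,4)
Op 6: place BN@(3,0)
Op 7: place BQ@(5,3)
Op 8: place BB@(2,1)
Op 9: place BB@(0,3)
Per-piece attacks for B:
  BB@(0,3): attacks (1,4) (2,5) (1,2) (2,1) [ray(1,-1) blocked at (2,1)]
  BB@(2,1): attacks (3,2) (4,3) (5,4) (3,0) (1,2) (0,3) (1,0) [ray(1,-1) blocked at (3,0); ray(-1,1) blocked at (0,3)]
  BB@(2,4): attacks (3,5) (3,3) (4,2) (5,1) (1,5) (1,3) (0,2)
  BN@(3,0): attacks (4,2) (5,1) (2,2) (1,1)
  BQ@(5,3): attacks (5,4) (5,5) (5,2) (5,1) (5,0) (4,3) (3,3) (2,3) (1,3) (0,3) (4,4) (4,2) (3,1) (2,0) [ray(-1,0) blocked at (0,3); ray(-1,1) blocked at (4,4)]
B attacks (2,3): yes

Answer: yes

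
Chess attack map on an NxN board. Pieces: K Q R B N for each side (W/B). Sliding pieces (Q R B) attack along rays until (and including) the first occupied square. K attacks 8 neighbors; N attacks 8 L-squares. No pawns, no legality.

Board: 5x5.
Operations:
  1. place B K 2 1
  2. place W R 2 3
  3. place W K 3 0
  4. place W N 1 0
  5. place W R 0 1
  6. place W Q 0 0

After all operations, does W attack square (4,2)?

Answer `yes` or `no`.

Op 1: place BK@(2,1)
Op 2: place WR@(2,3)
Op 3: place WK@(3,0)
Op 4: place WN@(1,0)
Op 5: place WR@(0,1)
Op 6: place WQ@(0,0)
Per-piece attacks for W:
  WQ@(0,0): attacks (0,1) (1,0) (1,1) (2,2) (3,3) (4,4) [ray(0,1) blocked at (0,1); ray(1,0) blocked at (1,0)]
  WR@(0,1): attacks (0,2) (0,3) (0,4) (0,0) (1,1) (2,1) [ray(0,-1) blocked at (0,0); ray(1,0) blocked at (2,1)]
  WN@(1,0): attacks (2,2) (3,1) (0,2)
  WR@(2,3): attacks (2,4) (2,2) (2,1) (3,3) (4,3) (1,3) (0,3) [ray(0,-1) blocked at (2,1)]
  WK@(3,0): attacks (3,1) (4,0) (2,0) (4,1) (2,1)
W attacks (4,2): no

Answer: no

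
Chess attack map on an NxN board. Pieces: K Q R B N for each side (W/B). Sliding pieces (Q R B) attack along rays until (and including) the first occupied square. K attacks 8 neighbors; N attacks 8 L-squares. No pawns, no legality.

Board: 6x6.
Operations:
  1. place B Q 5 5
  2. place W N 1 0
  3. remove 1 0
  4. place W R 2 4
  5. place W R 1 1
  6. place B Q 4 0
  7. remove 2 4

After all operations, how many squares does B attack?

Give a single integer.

Op 1: place BQ@(5,5)
Op 2: place WN@(1,0)
Op 3: remove (1,0)
Op 4: place WR@(2,4)
Op 5: place WR@(1,1)
Op 6: place BQ@(4,0)
Op 7: remove (2,4)
Per-piece attacks for B:
  BQ@(4,0): attacks (4,1) (4,2) (4,3) (4,4) (4,5) (5,0) (3,0) (2,0) (1,0) (0,0) (5,1) (3,1) (2,2) (1,3) (0,4)
  BQ@(5,5): attacks (5,4) (5,3) (5,2) (5,1) (5,0) (4,5) (3,5) (2,5) (1,5) (0,5) (4,4) (3,3) (2,2) (1,1) [ray(-1,-1) blocked at (1,1)]
Union (24 distinct): (0,0) (0,4) (0,5) (1,0) (1,1) (1,3) (1,5) (2,0) (2,2) (2,5) (3,0) (3,1) (3,3) (3,5) (4,1) (4,2) (4,3) (4,4) (4,5) (5,0) (5,1) (5,2) (5,3) (5,4)

Answer: 24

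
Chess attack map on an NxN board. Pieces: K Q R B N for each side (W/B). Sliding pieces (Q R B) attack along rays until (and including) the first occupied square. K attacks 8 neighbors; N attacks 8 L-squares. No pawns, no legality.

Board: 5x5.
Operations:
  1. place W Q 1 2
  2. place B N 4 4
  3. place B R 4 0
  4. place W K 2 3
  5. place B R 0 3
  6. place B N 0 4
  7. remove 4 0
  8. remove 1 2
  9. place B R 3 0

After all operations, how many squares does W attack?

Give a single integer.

Op 1: place WQ@(1,2)
Op 2: place BN@(4,4)
Op 3: place BR@(4,0)
Op 4: place WK@(2,3)
Op 5: place BR@(0,3)
Op 6: place BN@(0,4)
Op 7: remove (4,0)
Op 8: remove (1,2)
Op 9: place BR@(3,0)
Per-piece attacks for W:
  WK@(2,3): attacks (2,4) (2,2) (3,3) (1,3) (3,4) (3,2) (1,4) (1,2)
Union (8 distinct): (1,2) (1,3) (1,4) (2,2) (2,4) (3,2) (3,3) (3,4)

Answer: 8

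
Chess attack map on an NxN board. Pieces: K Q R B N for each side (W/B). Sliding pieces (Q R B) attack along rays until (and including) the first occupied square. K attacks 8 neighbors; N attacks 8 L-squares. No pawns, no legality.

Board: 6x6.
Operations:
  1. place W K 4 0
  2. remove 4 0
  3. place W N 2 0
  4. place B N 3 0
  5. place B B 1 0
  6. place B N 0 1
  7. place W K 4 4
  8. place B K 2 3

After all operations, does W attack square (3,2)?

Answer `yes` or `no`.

Op 1: place WK@(4,0)
Op 2: remove (4,0)
Op 3: place WN@(2,0)
Op 4: place BN@(3,0)
Op 5: place BB@(1,0)
Op 6: place BN@(0,1)
Op 7: place WK@(4,4)
Op 8: place BK@(2,3)
Per-piece attacks for W:
  WN@(2,0): attacks (3,2) (4,1) (1,2) (0,1)
  WK@(4,4): attacks (4,5) (4,3) (5,4) (3,4) (5,5) (5,3) (3,5) (3,3)
W attacks (3,2): yes

Answer: yes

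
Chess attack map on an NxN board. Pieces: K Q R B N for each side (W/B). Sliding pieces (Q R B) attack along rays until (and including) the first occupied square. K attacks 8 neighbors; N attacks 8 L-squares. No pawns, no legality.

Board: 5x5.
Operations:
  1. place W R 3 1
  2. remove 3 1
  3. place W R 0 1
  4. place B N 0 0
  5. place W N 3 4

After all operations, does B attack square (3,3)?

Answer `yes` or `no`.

Answer: no

Derivation:
Op 1: place WR@(3,1)
Op 2: remove (3,1)
Op 3: place WR@(0,1)
Op 4: place BN@(0,0)
Op 5: place WN@(3,4)
Per-piece attacks for B:
  BN@(0,0): attacks (1,2) (2,1)
B attacks (3,3): no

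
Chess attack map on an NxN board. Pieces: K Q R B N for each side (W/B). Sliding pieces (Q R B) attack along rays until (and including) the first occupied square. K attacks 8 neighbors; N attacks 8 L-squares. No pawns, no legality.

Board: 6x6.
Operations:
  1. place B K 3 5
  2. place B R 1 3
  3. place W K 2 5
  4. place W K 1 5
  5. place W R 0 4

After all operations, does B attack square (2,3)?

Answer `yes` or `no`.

Answer: yes

Derivation:
Op 1: place BK@(3,5)
Op 2: place BR@(1,3)
Op 3: place WK@(2,5)
Op 4: place WK@(1,5)
Op 5: place WR@(0,4)
Per-piece attacks for B:
  BR@(1,3): attacks (1,4) (1,5) (1,2) (1,1) (1,0) (2,3) (3,3) (4,3) (5,3) (0,3) [ray(0,1) blocked at (1,5)]
  BK@(3,5): attacks (3,4) (4,5) (2,5) (4,4) (2,4)
B attacks (2,3): yes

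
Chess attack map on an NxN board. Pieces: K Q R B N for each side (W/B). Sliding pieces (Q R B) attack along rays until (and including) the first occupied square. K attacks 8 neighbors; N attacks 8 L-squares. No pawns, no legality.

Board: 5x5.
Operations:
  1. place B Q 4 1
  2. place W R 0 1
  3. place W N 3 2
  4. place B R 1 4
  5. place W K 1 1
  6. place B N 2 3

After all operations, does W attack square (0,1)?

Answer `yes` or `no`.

Op 1: place BQ@(4,1)
Op 2: place WR@(0,1)
Op 3: place WN@(3,2)
Op 4: place BR@(1,4)
Op 5: place WK@(1,1)
Op 6: place BN@(2,3)
Per-piece attacks for W:
  WR@(0,1): attacks (0,2) (0,3) (0,4) (0,0) (1,1) [ray(1,0) blocked at (1,1)]
  WK@(1,1): attacks (1,2) (1,0) (2,1) (0,1) (2,2) (2,0) (0,2) (0,0)
  WN@(3,2): attacks (4,4) (2,4) (1,3) (4,0) (2,0) (1,1)
W attacks (0,1): yes

Answer: yes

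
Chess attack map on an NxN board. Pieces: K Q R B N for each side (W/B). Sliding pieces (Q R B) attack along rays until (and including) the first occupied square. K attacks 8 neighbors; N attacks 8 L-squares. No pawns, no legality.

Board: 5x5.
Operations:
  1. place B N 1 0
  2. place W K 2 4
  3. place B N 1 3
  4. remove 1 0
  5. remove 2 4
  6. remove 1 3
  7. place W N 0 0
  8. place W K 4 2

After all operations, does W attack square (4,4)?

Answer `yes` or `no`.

Op 1: place BN@(1,0)
Op 2: place WK@(2,4)
Op 3: place BN@(1,3)
Op 4: remove (1,0)
Op 5: remove (2,4)
Op 6: remove (1,3)
Op 7: place WN@(0,0)
Op 8: place WK@(4,2)
Per-piece attacks for W:
  WN@(0,0): attacks (1,2) (2,1)
  WK@(4,2): attacks (4,3) (4,1) (3,2) (3,3) (3,1)
W attacks (4,4): no

Answer: no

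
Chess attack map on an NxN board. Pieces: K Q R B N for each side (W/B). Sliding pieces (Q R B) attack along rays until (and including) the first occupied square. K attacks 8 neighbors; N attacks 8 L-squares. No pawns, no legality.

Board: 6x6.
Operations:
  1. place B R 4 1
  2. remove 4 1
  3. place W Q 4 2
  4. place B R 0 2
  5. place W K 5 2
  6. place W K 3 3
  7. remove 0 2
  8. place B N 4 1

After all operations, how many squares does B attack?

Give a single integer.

Answer: 4

Derivation:
Op 1: place BR@(4,1)
Op 2: remove (4,1)
Op 3: place WQ@(4,2)
Op 4: place BR@(0,2)
Op 5: place WK@(5,2)
Op 6: place WK@(3,3)
Op 7: remove (0,2)
Op 8: place BN@(4,1)
Per-piece attacks for B:
  BN@(4,1): attacks (5,3) (3,3) (2,2) (2,0)
Union (4 distinct): (2,0) (2,2) (3,3) (5,3)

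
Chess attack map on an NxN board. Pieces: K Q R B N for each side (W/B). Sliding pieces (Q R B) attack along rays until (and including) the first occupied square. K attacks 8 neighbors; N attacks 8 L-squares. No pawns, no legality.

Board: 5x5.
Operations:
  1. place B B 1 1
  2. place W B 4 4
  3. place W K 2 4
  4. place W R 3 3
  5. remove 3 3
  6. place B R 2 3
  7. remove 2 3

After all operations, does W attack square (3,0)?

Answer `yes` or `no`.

Answer: no

Derivation:
Op 1: place BB@(1,1)
Op 2: place WB@(4,4)
Op 3: place WK@(2,4)
Op 4: place WR@(3,3)
Op 5: remove (3,3)
Op 6: place BR@(2,3)
Op 7: remove (2,3)
Per-piece attacks for W:
  WK@(2,4): attacks (2,3) (3,4) (1,4) (3,3) (1,3)
  WB@(4,4): attacks (3,3) (2,2) (1,1) [ray(-1,-1) blocked at (1,1)]
W attacks (3,0): no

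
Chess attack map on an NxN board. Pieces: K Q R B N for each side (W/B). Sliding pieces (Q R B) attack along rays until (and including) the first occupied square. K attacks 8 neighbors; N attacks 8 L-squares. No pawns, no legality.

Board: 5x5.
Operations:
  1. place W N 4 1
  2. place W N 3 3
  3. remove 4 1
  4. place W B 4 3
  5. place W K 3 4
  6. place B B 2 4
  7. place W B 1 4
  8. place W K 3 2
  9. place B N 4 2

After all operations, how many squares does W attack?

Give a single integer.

Op 1: place WN@(4,1)
Op 2: place WN@(3,3)
Op 3: remove (4,1)
Op 4: place WB@(4,3)
Op 5: place WK@(3,4)
Op 6: place BB@(2,4)
Op 7: place WB@(1,4)
Op 8: place WK@(3,2)
Op 9: place BN@(4,2)
Per-piece attacks for W:
  WB@(1,4): attacks (2,3) (3,2) (0,3) [ray(1,-1) blocked at (3,2)]
  WK@(3,2): attacks (3,3) (3,1) (4,2) (2,2) (4,3) (4,1) (2,3) (2,1)
  WN@(3,3): attacks (1,4) (4,1) (2,1) (1,2)
  WK@(3,4): attacks (3,3) (4,4) (2,4) (4,3) (2,3)
  WB@(4,3): attacks (3,4) (3,2) [ray(-1,1) blocked at (3,4); ray(-1,-1) blocked at (3,2)]
Union (15 distinct): (0,3) (1,2) (1,4) (2,1) (2,2) (2,3) (2,4) (3,1) (3,2) (3,3) (3,4) (4,1) (4,2) (4,3) (4,4)

Answer: 15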